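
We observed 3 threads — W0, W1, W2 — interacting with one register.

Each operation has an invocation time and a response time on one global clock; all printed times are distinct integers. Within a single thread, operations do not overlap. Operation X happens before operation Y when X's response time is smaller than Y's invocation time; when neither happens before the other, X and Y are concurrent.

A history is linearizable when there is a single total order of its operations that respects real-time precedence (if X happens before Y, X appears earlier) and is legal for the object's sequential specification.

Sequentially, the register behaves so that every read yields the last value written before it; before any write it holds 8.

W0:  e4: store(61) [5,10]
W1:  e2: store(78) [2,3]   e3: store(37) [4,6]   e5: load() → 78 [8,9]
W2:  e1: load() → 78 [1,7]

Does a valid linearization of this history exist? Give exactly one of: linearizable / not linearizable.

not linearizable

through event 8 a valid linearization exists; event 9 (e5 responding at time 9) ends that
no legal order exists: 3 real-time-consistent candidates over 4 completed register operations, all rejected
completion choices over the 1 pending operation (e4) were checked; none helps
sample order e1, e2, e3, e5 (pending dropped) stalls at step 1 — e1 load() → 78 has no legal effect
sample order e2, e1, e3, e5 (pending dropped) stalls at step 4 — e5 load() → 78 has no legal effect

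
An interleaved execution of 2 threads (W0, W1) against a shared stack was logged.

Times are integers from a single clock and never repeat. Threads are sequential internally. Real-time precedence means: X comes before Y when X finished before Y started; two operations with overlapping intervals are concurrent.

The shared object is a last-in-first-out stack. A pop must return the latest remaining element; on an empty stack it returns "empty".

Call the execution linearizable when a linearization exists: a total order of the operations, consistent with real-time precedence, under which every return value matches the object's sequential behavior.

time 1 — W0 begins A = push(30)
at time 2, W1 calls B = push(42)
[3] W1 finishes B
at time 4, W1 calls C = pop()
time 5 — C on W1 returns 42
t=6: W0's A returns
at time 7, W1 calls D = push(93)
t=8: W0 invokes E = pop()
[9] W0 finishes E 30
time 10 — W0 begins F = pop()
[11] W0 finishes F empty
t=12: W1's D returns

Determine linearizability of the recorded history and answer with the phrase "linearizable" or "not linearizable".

linearizable

witness order: A, B, C, E, F, D
step 1: A push(30) — stack <30>
step 2: B push(42) — stack <30,42>
step 3: C pop() → 42 — stack <30>
step 4: E pop() → 30 — stack <>
step 5: F pop() → empty — stack <>
step 6: D push(93) — stack <93>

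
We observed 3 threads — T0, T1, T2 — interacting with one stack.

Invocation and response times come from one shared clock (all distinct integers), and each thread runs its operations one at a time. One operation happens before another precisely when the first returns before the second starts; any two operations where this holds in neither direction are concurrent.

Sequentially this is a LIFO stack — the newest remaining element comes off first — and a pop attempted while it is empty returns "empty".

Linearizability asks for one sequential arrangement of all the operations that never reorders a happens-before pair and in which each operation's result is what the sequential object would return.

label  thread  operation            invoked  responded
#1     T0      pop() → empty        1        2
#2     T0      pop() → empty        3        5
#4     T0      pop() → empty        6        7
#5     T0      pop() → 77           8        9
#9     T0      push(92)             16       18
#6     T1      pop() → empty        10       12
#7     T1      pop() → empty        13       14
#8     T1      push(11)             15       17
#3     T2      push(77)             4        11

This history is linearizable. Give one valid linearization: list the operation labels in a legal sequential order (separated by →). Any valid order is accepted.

after step 1 (#1 pop() → empty): stack <>
after step 2 (#2 pop() → empty): stack <>
after step 3 (#4 pop() → empty): stack <>
after step 4 (#3 push(77)): stack <77>
after step 5 (#5 pop() → 77): stack <>
after step 6 (#6 pop() → empty): stack <>
after step 7 (#7 pop() → empty): stack <>
after step 8 (#8 push(11)): stack <11>
after step 9 (#9 push(92)): stack <11,92>

#1 → #2 → #4 → #3 → #5 → #6 → #7 → #8 → #9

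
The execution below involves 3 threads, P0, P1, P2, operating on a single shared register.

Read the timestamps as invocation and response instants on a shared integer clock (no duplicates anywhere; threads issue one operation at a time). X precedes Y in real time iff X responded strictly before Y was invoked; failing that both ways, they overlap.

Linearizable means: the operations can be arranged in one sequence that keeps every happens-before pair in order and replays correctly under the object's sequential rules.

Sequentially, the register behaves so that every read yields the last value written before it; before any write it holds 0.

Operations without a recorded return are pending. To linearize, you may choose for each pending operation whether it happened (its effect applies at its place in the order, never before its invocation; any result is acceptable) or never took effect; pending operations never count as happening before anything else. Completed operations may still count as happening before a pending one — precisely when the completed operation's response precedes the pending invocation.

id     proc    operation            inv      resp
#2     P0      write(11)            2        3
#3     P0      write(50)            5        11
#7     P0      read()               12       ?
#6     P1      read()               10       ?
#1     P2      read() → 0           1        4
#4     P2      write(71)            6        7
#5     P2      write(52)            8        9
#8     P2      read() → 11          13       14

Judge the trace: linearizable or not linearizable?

not linearizable

events 1..13 are fine; event 14 — the response of #8 at time 14 — makes the prefix non-linearizable
every one of the 6 real-time-consistent orders over 6 completed register ops fails the sequential spec
include/drop combinations of the 2 pending operations (#6, #7) were all tried; none helps
for example #1, #2, #3, #4, #5, #8 (pending dropped) fails at step 6: #8 read() → 11 is not legal there
for example #1, #2, #4, #3, #5, #8 (pending dropped) fails at step 6: #8 read() → 11 is not legal there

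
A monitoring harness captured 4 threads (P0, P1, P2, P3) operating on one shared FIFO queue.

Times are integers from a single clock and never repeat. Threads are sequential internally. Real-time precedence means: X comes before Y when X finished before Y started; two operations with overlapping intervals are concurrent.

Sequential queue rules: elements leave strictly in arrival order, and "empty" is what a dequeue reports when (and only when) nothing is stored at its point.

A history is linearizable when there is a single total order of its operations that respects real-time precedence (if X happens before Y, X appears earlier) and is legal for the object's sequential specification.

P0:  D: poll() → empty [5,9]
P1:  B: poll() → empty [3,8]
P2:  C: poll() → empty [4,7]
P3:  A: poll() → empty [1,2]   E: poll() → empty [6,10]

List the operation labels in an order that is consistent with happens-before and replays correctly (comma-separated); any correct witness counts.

step 1: A poll() → empty — queue <>
step 2: B poll() → empty — queue <>
step 3: C poll() → empty — queue <>
step 4: D poll() → empty — queue <>
step 5: E poll() → empty — queue <>

A, B, C, D, E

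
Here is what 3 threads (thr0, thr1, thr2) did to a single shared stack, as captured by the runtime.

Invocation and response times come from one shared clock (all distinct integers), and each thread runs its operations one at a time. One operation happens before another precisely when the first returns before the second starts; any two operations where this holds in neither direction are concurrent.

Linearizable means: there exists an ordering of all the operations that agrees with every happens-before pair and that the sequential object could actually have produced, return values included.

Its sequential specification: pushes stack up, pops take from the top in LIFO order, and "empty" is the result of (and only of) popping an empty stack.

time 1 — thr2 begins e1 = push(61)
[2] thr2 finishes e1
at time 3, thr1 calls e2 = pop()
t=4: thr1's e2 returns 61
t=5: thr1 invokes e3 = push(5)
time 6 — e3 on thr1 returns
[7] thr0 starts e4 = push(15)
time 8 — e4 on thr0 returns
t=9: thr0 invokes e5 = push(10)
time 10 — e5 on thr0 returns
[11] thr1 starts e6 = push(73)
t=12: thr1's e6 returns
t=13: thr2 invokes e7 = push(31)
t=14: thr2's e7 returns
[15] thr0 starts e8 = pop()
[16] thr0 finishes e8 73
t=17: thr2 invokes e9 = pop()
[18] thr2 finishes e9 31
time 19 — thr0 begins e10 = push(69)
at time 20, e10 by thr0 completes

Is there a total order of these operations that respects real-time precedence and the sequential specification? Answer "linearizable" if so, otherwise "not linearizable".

not linearizable

already the first 16 events (up to e8's response at time 16) admit no linearization; the first 15 still do
the completed operations (8 total) allow one real-time order; the stack replay rejects it
for example e1, e2, e3, e4, e5, e6, e7, e8 fails at step 8: e8 pop() → 73 is not legal there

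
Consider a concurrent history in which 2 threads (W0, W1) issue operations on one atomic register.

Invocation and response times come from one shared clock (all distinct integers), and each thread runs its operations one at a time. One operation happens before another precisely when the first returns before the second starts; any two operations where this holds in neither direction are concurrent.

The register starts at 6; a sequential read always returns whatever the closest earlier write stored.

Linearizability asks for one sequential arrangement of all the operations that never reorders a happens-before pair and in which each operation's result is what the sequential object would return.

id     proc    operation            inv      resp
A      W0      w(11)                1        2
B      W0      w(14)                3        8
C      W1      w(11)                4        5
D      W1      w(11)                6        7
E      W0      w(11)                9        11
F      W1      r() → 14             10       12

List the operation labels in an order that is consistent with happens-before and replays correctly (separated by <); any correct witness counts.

after step 1 (A w(11)): value 11
after step 2 (C w(11)): value 11
after step 3 (D w(11)): value 11
after step 4 (B w(14)): value 14
after step 5 (F r() → 14): value 14
after step 6 (E w(11)): value 11

A < C < D < B < F < E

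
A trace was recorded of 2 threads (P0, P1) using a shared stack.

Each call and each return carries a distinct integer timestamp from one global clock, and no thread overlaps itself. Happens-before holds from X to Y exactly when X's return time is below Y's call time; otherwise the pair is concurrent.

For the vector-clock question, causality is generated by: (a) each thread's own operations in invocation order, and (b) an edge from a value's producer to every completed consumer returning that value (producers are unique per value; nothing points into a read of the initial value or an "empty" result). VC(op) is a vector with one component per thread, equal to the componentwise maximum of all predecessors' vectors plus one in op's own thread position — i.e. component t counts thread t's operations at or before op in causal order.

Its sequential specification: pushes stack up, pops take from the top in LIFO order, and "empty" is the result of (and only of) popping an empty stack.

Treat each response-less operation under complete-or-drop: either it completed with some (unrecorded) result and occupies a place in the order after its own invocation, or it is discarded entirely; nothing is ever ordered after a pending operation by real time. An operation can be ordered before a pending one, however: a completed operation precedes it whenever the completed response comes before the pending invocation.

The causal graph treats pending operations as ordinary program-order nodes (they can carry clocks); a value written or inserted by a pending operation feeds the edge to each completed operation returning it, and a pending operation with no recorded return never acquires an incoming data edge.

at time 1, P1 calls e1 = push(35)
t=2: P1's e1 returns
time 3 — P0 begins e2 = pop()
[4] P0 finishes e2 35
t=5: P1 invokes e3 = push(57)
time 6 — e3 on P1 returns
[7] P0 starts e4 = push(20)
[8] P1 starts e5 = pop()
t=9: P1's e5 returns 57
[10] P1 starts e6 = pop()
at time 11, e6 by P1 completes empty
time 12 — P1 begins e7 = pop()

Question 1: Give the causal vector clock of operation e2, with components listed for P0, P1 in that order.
Answer: (1, 1)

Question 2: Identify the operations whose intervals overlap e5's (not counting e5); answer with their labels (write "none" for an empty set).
Answer: e4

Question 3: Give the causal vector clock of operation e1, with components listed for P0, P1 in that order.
Answer: (0, 1)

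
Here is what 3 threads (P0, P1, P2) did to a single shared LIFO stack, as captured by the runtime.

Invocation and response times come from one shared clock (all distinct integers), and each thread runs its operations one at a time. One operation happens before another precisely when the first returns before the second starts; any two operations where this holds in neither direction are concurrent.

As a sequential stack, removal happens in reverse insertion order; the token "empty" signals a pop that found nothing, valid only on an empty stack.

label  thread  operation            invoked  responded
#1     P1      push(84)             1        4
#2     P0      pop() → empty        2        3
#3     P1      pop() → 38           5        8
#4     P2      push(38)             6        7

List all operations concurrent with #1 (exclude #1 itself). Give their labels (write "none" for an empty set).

#2

#1 spans [1,4]: anything still running between times 1 and 4 counts as concurrent
#2 [2,3]: concurrent
#3 [5,8]: after
#4 [6,7]: after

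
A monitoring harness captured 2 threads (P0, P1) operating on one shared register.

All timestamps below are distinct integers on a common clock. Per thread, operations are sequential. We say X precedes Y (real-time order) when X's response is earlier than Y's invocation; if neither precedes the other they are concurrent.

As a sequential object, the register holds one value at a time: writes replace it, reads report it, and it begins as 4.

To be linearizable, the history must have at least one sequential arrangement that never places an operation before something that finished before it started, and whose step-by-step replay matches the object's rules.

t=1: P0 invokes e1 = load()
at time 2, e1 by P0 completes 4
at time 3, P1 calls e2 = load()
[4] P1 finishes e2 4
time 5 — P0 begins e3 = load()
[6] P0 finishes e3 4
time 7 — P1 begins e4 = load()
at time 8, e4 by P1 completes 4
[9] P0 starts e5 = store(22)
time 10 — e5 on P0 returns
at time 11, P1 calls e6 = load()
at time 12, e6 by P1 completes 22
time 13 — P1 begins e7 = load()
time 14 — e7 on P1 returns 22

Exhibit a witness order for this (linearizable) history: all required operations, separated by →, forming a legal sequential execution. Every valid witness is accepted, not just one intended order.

e1 → e2 → e3 → e4 → e5 → e6 → e7

step 1: e1 load() → 4 — value 4
step 2: e2 load() → 4 — value 4
step 3: e3 load() → 4 — value 4
step 4: e4 load() → 4 — value 4
step 5: e5 store(22) — value 22
step 6: e6 load() → 22 — value 22
step 7: e7 load() → 22 — value 22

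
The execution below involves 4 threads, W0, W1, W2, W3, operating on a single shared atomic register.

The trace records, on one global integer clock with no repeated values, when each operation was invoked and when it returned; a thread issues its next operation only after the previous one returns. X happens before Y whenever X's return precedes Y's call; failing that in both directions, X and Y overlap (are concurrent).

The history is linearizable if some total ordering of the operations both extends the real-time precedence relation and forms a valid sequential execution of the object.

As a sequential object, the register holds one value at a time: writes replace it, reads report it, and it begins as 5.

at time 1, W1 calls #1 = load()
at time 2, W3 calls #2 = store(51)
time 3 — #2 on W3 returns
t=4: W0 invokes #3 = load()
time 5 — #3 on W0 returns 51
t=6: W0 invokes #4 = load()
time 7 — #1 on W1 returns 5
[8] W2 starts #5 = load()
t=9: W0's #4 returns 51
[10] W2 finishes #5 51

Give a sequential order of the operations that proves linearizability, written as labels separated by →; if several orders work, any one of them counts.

#1 → #2 → #3 → #4 → #5

1. #1 load() → 5, leaving value 5
2. #2 store(51), leaving value 51
3. #3 load() → 51, leaving value 51
4. #4 load() → 51, leaving value 51
5. #5 load() → 51, leaving value 51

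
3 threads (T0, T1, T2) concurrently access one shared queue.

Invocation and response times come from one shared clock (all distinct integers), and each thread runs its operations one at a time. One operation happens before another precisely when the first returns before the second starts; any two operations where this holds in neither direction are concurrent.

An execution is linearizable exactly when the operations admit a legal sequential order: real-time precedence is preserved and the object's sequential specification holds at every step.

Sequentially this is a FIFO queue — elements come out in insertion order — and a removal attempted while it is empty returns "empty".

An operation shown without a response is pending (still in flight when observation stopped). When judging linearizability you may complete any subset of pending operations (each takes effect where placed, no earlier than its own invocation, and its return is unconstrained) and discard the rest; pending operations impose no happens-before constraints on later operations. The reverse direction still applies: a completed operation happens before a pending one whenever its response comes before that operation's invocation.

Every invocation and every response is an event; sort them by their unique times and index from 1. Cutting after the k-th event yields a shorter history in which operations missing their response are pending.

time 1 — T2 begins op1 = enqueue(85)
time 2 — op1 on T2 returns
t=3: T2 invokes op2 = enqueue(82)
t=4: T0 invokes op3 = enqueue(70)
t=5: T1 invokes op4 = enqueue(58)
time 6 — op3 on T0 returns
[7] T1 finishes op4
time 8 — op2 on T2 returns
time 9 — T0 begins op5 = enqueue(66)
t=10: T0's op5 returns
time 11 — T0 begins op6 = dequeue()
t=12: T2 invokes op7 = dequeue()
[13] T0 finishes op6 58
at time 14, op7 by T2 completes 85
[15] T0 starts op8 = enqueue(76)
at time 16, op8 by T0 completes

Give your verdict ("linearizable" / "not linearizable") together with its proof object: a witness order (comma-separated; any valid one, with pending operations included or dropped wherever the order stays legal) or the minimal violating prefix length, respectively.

linearizable — witness: op1, op4, op2, op3, op5, op7, op6, op8

step 1: op1 enqueue(85) — queue <85>
step 2: op4 enqueue(58) — queue <85,58>
step 3: op2 enqueue(82) — queue <85,58,82>
step 4: op3 enqueue(70) — queue <85,58,82,70>
step 5: op5 enqueue(66) — queue <85,58,82,70,66>
step 6: op7 dequeue() → 85 — queue <58,82,70,66>
step 7: op6 dequeue() → 58 — queue <82,70,66>
step 8: op8 enqueue(76) — queue <82,70,66,76>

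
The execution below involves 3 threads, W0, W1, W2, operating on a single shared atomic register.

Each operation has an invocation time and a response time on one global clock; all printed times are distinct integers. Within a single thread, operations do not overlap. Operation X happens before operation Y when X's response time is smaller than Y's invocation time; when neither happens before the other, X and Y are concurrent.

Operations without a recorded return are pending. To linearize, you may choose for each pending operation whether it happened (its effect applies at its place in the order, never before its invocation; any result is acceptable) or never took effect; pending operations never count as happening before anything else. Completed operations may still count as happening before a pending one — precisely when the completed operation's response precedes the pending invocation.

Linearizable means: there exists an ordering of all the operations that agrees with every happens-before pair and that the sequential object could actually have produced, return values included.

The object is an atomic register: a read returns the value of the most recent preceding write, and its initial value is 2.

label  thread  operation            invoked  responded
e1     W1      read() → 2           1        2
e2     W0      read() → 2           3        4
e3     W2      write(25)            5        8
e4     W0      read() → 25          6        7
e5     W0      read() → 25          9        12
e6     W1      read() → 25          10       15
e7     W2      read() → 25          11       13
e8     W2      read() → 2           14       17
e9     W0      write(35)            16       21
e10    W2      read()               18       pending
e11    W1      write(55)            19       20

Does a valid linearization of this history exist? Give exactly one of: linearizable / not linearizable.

through event 16 a valid linearization exists; event 17 (e8 responding at time 17) ends that
real-time-consistent orders of the 8 completed operations: 16 — all fail the atomic register replay
completion choices over the 1 pending operation (e9) were checked; none helps
for example e1, e2, e3, e4, e5, e6, e7, e8 (pending dropped) fails at step 8: e8 read() → 2 is not legal there
for example e1, e2, e3, e4, e5, e7, e6, e8 (pending dropped) fails at step 8: e8 read() → 2 is not legal there

not linearizable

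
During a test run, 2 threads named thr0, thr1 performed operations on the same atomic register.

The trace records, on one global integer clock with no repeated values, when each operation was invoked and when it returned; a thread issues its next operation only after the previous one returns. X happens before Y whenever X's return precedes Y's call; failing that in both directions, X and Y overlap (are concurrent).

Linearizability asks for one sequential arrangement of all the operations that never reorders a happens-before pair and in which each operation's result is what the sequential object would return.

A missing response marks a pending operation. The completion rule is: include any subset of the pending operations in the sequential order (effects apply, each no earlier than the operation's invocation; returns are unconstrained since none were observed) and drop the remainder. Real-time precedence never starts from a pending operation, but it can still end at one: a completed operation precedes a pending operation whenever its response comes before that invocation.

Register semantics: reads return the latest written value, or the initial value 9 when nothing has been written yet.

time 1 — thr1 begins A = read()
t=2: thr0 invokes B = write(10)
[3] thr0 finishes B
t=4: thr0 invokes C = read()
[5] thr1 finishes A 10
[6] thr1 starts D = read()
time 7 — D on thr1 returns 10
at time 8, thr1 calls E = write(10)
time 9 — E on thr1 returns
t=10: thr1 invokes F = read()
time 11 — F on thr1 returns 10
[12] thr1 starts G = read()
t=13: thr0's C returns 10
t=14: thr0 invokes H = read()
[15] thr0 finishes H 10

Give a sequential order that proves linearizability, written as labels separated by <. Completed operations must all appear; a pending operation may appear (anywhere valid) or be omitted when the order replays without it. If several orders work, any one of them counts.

after step 1 (B write(10)): value 10
after step 2 (A read() → 10): value 10
after step 3 (C read() → 10): value 10
after step 4 (D read() → 10): value 10
after step 5 (E write(10)): value 10
after step 6 (F read() → 10): value 10
after step 7 (G read() (pending, included)): value 10
after step 8 (H read() → 10): value 10

B < A < C < D < E < F < G < H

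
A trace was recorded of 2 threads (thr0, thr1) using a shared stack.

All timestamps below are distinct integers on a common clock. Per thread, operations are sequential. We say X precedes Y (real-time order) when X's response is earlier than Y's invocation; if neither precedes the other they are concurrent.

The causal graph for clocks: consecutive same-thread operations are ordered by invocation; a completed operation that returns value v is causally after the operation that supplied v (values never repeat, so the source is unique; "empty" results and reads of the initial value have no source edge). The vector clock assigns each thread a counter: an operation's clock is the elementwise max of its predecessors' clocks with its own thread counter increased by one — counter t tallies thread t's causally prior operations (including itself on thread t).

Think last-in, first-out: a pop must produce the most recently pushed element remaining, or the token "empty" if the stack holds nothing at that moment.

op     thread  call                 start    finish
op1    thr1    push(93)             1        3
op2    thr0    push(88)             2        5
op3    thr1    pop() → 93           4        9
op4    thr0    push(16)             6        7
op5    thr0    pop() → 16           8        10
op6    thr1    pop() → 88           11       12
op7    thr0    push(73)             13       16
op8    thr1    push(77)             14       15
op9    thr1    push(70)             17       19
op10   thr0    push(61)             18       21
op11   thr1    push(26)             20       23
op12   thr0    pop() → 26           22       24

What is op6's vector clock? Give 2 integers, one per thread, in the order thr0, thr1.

(1, 3)

root op op1, invoked 1: fresh clock plus thr1's own tick → (0, 1)
root op op2, invoked 2: fresh clock plus thr0's own tick → (1, 0)
op3 (invocation 4): componentwise max over VC(op1)=(0, 1), +1 at thr1, giving (0, 2)
op4 (invocation 6): componentwise max over VC(op2)=(1, 0), +1 at thr0, giving (2, 0)
op5 (invocation 8): componentwise max over VC(op4)=(2, 0), +1 at thr0, giving (3, 0)
op6 (invocation 11): componentwise max over VC(op2)=(1, 0), VC(op3)=(0, 2), +1 at thr1, giving (1, 3)
op7 (invocation 13): componentwise max over VC(op5)=(3, 0), +1 at thr0, giving (4, 0)
op8 (invocation 14): componentwise max over VC(op6)=(1, 3), +1 at thr1, giving (1, 4)
op10 (invocation 18): componentwise max over VC(op7)=(4, 0), +1 at thr0, giving (5, 0)
op9 (invocation 17): componentwise max over VC(op8)=(1, 4), +1 at thr1, giving (1, 5)
op11 (invocation 20): componentwise max over VC(op9)=(1, 5), +1 at thr1, giving (1, 6)
op12 (invocation 22): componentwise max over VC(op10)=(5, 0), VC(op11)=(1, 6), +1 at thr0, giving (6, 6)
target: VC(op6) = (1, 3)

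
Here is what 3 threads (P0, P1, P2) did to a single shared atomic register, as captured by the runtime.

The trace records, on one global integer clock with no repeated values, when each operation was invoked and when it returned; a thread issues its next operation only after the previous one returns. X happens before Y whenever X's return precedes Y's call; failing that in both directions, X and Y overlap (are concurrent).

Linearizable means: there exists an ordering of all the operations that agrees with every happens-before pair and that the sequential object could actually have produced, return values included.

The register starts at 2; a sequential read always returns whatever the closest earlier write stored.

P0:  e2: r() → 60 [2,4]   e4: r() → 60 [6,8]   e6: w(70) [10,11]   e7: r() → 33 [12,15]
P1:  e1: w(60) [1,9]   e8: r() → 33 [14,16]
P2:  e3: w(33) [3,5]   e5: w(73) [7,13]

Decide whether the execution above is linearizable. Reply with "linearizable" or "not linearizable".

through event 14 a valid linearization exists; event 15 (e7 responding at time 15) ends that
the 7 completed operations admit 36 real-time orders; each fails the atomic register replay
no completion choice of the 1 pending operation (e8) rescues it — every subset was tried
e.g. e1, e2, e3, e4, e5, e6, e7 (pending dropped): illegal at step 4, since e4 r() → 60 cannot apply there
e.g. e1, e2, e3, e4, e6, e5, e7 (pending dropped): illegal at step 4, since e4 r() → 60 cannot apply there

not linearizable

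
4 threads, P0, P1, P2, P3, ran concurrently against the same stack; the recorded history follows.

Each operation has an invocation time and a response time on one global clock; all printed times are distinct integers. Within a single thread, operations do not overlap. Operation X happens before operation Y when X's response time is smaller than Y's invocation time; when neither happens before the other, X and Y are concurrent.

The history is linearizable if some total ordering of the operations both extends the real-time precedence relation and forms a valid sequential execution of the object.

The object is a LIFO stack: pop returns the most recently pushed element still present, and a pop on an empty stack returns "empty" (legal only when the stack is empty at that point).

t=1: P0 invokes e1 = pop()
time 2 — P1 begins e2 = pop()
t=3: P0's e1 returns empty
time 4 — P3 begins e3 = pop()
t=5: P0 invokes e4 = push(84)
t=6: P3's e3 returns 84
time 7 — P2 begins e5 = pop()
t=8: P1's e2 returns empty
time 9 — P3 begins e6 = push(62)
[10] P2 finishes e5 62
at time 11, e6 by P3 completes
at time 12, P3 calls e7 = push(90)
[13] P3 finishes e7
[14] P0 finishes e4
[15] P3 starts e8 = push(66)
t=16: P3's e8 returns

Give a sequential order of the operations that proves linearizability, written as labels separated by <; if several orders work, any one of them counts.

after step 1 (e1 pop() → empty): stack <>
after step 2 (e2 pop() → empty): stack <>
after step 3 (e4 push(84)): stack <84>
after step 4 (e3 pop() → 84): stack <>
after step 5 (e6 push(62)): stack <62>
after step 6 (e5 pop() → 62): stack <>
after step 7 (e7 push(90)): stack <90>
after step 8 (e8 push(66)): stack <90,66>

e1 < e2 < e4 < e3 < e6 < e5 < e7 < e8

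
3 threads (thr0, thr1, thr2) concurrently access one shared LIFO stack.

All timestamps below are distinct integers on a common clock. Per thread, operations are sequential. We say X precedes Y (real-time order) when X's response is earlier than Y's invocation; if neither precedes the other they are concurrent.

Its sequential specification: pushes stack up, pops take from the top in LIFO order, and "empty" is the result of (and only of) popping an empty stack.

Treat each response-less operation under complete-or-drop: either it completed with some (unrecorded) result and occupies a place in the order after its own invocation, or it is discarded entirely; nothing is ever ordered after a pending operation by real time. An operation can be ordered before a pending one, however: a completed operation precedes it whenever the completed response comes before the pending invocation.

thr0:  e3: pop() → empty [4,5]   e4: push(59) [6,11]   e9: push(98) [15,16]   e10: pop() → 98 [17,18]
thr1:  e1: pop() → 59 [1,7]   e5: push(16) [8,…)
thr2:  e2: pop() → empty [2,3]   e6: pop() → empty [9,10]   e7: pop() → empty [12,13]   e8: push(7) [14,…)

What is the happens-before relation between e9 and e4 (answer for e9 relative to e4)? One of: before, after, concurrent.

e9 spans [15,16], e4 spans [6,11]
resp(e4)=11 < inv(e9)=15

after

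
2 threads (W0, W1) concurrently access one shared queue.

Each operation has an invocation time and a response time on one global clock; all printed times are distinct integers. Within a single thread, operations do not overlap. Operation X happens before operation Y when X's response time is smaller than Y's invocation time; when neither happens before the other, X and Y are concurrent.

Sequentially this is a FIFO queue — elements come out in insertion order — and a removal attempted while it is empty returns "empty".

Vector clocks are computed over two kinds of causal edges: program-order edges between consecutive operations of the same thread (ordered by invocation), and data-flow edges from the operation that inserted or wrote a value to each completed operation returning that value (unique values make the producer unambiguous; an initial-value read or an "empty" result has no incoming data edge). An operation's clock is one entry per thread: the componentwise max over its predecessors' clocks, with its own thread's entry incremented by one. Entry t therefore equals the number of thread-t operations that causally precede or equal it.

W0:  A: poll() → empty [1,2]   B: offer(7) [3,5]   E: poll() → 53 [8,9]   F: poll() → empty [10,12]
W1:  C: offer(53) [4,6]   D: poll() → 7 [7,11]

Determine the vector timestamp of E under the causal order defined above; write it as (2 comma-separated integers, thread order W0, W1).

(3, 1)

C, invoked 4, has no incoming edges; only W1's bump applies → (0, 1)
A, invoked 1, has no incoming edges; only W0's bump applies → (1, 0)
VC(B, invoked at 3): max of VC(A)=(1, 0), then +1 on thread W0 → (2, 0)
VC(D, invoked at 7): max of VC(B)=(2, 0), VC(C)=(0, 1), then +1 on thread W1 → (2, 2)
VC(E, invoked at 8): max of VC(B)=(2, 0), VC(C)=(0, 1), then +1 on thread W0 → (3, 1)
VC(F, invoked at 10): max of VC(E)=(3, 1), then +1 on thread W0 → (4, 1)
target: VC(E) = (3, 1)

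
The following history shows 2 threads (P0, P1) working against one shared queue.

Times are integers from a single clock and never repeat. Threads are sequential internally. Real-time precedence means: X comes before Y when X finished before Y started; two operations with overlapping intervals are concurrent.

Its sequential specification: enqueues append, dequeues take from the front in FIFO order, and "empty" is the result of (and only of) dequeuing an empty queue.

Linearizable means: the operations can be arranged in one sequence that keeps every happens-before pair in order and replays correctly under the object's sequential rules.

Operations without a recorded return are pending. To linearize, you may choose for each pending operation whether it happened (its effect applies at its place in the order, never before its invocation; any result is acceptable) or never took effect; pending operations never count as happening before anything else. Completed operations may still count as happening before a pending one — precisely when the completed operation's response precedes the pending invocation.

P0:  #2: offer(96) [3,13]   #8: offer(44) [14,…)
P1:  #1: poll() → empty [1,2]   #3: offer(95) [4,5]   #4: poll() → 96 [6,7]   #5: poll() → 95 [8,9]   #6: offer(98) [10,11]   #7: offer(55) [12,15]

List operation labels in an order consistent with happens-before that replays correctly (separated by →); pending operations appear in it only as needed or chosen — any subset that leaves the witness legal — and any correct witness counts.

after step 1 (#1 poll() → empty): queue <>
after step 2 (#2 offer(96)): queue <96>
after step 3 (#3 offer(95)): queue <96,95>
after step 4 (#4 poll() → 96): queue <95>
after step 5 (#5 poll() → 95): queue <>
after step 6 (#6 offer(98)): queue <98>
after step 7 (#7 offer(55)): queue <98,55>

#1 → #2 → #3 → #4 → #5 → #6 → #7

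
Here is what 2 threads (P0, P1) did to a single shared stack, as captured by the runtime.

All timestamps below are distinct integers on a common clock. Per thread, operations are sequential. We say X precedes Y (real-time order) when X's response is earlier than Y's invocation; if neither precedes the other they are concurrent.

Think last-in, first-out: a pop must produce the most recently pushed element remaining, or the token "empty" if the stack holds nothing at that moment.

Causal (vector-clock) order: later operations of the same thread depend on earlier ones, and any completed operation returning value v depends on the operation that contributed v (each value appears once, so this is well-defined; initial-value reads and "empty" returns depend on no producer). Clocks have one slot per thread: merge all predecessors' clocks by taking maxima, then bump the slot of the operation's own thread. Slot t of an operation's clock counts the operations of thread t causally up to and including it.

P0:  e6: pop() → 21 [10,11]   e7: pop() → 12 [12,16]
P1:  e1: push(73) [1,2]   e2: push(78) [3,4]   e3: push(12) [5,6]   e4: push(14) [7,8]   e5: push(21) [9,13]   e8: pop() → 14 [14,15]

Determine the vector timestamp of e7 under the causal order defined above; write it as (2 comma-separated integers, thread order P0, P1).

(2, 5)

VC(e1, invoked at 1): no causal predecessors; +1 on P1 → (0, 1)
VC(e2, invoked at 3): max of VC(e1)=(0, 1), then +1 on thread P1 → (0, 2)
VC(e3, invoked at 5): max of VC(e2)=(0, 2), then +1 on thread P1 → (0, 3)
VC(e4, invoked at 7): max of VC(e3)=(0, 3), then +1 on thread P1 → (0, 4)
VC(e5, invoked at 9): max of VC(e4)=(0, 4), then +1 on thread P1 → (0, 5)
VC(e8, invoked at 14): max of VC(e4)=(0, 4), VC(e5)=(0, 5), then +1 on thread P1 → (0, 6)
VC(e6, invoked at 10): max of VC(e5)=(0, 5), then +1 on thread P0 → (1, 5)
VC(e7, invoked at 12): max of VC(e3)=(0, 3), VC(e6)=(1, 5), then +1 on thread P0 → (2, 5)
target: VC(e7) = (2, 5)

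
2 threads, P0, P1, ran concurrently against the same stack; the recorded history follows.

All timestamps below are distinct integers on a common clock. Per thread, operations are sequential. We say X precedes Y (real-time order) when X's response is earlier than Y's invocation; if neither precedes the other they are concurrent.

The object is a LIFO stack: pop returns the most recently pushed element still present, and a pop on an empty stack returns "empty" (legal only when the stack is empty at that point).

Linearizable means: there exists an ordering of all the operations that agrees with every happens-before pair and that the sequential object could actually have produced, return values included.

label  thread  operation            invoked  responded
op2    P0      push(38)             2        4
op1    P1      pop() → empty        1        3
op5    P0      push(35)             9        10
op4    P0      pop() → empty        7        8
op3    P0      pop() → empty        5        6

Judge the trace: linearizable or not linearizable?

not linearizable

the violation lands at event 6, op3's response at time 6: events 1..5 linearize, events 1..6 do not
all 2 real-time-respecting orders fail — 3 completed stack operations, no legal replay
for example op1, op2, op3 fails at step 3: op3 pop() → empty is not legal there
for example op2, op1, op3 fails at step 2: op1 pop() → empty is not legal there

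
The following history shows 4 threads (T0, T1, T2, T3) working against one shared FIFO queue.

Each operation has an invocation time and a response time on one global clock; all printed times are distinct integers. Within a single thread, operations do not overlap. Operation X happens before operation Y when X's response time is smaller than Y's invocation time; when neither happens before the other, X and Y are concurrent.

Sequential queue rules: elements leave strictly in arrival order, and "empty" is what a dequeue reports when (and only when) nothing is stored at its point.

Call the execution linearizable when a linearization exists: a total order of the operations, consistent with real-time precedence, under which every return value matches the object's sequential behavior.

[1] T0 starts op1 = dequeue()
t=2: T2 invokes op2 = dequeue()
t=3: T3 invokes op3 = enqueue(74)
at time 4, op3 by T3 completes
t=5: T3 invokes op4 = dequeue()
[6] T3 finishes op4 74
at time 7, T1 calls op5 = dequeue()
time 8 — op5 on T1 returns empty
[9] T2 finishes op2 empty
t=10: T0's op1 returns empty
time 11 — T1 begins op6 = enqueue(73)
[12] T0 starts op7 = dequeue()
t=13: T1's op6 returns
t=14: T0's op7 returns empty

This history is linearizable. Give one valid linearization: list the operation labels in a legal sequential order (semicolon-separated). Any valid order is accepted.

after step 1 (op1 dequeue() → empty): queue <>
after step 2 (op2 dequeue() → empty): queue <>
after step 3 (op3 enqueue(74)): queue <74>
after step 4 (op4 dequeue() → 74): queue <>
after step 5 (op5 dequeue() → empty): queue <>
after step 6 (op7 dequeue() → empty): queue <>
after step 7 (op6 enqueue(73)): queue <73>

op1; op2; op3; op4; op5; op7; op6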